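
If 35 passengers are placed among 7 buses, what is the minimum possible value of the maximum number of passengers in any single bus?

5

The 7 buses are the holes and the 35 passengers are the pigeons.
If every bus held at most 4 passengers, the total would be at most 7 × 4 = 28, which is less than 35.
So some bus holds at least ⌈35/7⌉ = 5 passengers.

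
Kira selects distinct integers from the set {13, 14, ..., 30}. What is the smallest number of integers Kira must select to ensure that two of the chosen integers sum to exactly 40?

12

Group the elements by complementary pair {x, 40−x}: {13,27}, {14,26}, {15,25}, …, giving 7 two-element pairs; the single value 20 (it cannot pair with itself since the integers are distinct); and 3 integers whose partner 40−x falls outside [13,30].
Treating each of those 11 groups as a pigeonhole, one can pick one integer per group — 11 integers — with no two summing to 40.
The 12th integer lands in an occupied pair, forcing a sum of 40.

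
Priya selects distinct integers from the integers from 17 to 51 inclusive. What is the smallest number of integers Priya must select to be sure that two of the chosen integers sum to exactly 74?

22

Two chosen integers sum to 74 exactly when both halves of some pair {x, 74−x} with 23 ≤ x ≤ 74−x ≤ 51 are chosen — 14 such pairs.
The remaining 7 elements (those with no distinct partner in range) can never complete a 74-sum, so the worst case takes all of them and one from each pair: 7 + 14 = 21.
By the pigeonhole principle, the 22nd integer has to be the second member of some pair, so 21 + 1 = 22.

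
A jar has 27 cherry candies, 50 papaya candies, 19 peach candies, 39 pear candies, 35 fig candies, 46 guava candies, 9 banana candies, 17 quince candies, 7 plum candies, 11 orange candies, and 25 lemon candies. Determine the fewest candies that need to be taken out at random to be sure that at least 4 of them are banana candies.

In the worst case for collecting banana candies, every non-banana candy comes out first.
There are 27 + 50 + 19 + 39 + 35 + 46 + 17 + 7 + 11 + 25 = 276 non-banana candies altogether.
After those, each further candy must be banana, so 276 + 4 = 280 draws guarantee 4 banana candies.

280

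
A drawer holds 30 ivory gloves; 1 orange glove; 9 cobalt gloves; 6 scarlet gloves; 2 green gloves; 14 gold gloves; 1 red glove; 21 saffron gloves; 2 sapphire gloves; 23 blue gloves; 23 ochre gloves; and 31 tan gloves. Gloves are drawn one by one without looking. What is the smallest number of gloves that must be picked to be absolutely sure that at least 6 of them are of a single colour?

47

An adversary could hand out at most 5 gloves per colour (4 colours run out sooner): 5 + 1 + 5 + 5 + 2 + 5 + 1 + 5 + 2 + 5 + 5 + 5 = 46 gloves and still no colour has 6.
One more glove lands in a colour already at 5, so 47 draws are enough and 46 are not.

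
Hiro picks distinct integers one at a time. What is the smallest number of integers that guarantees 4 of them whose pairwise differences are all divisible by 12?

Integers whose pairwise differences are multiples of 12 are exactly those sharing a remainder mod 12. The 12 residue classes mod 12 are the pigeonholes.
With 36 integers one could put 3 in each residue class and have no class reach 4.
The 37th integer pushes some class to 4, so 12·3 + 1 = 37.

37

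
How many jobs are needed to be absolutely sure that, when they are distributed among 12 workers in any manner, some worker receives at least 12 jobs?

133

With 132 jobs one could put exactly 11 in each of the 12 workers, and no worker would reach 12.
One more job must land in a worker that already has 11, giving it 12.
So 12 × 11 + 1 = 133 jobs are required.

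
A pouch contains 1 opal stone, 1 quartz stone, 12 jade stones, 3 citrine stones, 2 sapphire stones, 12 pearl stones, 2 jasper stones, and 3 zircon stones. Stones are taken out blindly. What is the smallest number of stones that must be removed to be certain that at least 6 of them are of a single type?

23

An adversary could hand out at most 5 stones per type (6 types run out sooner): 1 + 1 + 5 + 3 + 2 + 5 + 2 + 3 = 22 stones and still no type has 6.
By pigeonhole, one more stone lands in a type already at 5, so 23 draws are enough and 22 are not.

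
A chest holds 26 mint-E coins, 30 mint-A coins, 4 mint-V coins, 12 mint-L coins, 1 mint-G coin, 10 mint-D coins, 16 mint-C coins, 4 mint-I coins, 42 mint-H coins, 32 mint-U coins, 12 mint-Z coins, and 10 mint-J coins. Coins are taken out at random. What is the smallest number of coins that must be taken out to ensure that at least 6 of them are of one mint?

55

Pigeonhole: the 12 mints are the holes; the coins drawn are the pigeons.
To avoid 6 of any one mint, the worst case takes at most 5 of each mint, or every coin of a mint that has fewer than 5.
That gives 5 + 5 + 4 + 5 + 1 + 5 + 5 + 4 + 5 + 5 + 5 + 5 = 54 coins with no mint reaching 6.
The next coin forces some mint to 6, so 54 + 1 = 55.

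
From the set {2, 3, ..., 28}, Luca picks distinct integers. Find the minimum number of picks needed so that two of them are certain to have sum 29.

15

Group the elements by complementary pair {x, 29−x}: {2,27}, {3,26}, {4,25}, …, giving 13 two-element pairs and 1 integer whose partner 29−x falls outside [2,28].
By pigeonhole, treating each of those 14 groups as a pigeonhole, one can pick one integer per group — 14 integers — with no two summing to 29.
The 15th integer lands in an occupied pair, forcing a sum of 29.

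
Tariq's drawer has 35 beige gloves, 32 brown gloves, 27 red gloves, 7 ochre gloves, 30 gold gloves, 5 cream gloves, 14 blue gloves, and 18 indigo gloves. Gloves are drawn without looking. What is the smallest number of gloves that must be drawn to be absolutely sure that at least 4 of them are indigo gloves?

In the worst case for collecting indigo gloves, every non-indigo glove comes out first.
There are 35 + 32 + 27 + 7 + 30 + 5 + 14 = 150 non-indigo gloves altogether.
After those, each further glove must be indigo, so 150 + 4 = 154 draws guarantee 4 indigo gloves.

154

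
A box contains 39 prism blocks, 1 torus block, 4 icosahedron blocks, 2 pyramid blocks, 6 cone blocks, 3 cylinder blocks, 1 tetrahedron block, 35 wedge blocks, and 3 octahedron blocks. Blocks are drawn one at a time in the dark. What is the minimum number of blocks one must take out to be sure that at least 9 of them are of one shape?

37

By pigeonhole, the 9 shapes are the holes; the blocks drawn are the pigeons.
To avoid 9 of any one shape, the worst case takes at most 8 of each shape, or every block of a shape that has fewer than 8.
That gives 8 + 1 + 4 + 2 + 6 + 3 + 1 + 8 + 3 = 36 blocks with no shape reaching 9.
The next block forces some shape to 9, so 36 + 1 = 37.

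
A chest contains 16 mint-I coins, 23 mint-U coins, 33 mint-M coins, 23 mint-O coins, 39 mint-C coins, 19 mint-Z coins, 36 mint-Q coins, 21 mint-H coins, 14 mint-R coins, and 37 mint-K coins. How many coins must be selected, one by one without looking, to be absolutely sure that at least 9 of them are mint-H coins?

In the worst case for collecting mint-H coins, every non-mint-H coin comes out first.
There are 16 + 23 + 33 + 23 + 39 + 19 + 36 + 14 + 37 = 240 non-mint-H coins altogether.
After those, each further coin must be mint-H, so 240 + 9 = 249 draws guarantee 9 mint-H coins.

249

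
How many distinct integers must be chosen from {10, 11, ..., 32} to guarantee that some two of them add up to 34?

Group the elements by complementary pair {x, 34−x}: {10,24}, {11,23}, {12,22}, …, giving 7 two-element pairs; the single value 17 (it cannot pair with itself since the integers are distinct); and 8 integers whose partner 34−x falls outside [10,32].
By the pigeonhole principle, treating each of those 16 groups as a pigeonhole, one can pick one integer per group — 16 integers — with no two summing to 34.
The 17th integer lands in an occupied pair, forcing a sum of 34.

17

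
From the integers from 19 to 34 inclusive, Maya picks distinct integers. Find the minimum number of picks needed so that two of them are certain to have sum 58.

Group the elements by complementary pair {x, 58−x}: {24,34}, {25,33}, {26,32}, …, giving 5 two-element pairs, the single value 29 (it cannot pair with itself since the integers are distinct), and 5 integers whose partner 58−x falls outside [19,34].
Treating each of those 11 groups as a pigeonhole, one can pick one integer per group — 11 integers — with no two summing to 58.
The 12th integer lands in an occupied pair, forcing a sum of 58.

12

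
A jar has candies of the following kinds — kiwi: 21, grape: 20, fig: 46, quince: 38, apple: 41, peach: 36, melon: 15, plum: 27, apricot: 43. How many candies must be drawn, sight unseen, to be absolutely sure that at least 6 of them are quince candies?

In the worst case for collecting quince candies, every non-quince candy comes out first.
There are 21 + 20 + 46 + 41 + 36 + 15 + 27 + 43 = 249 non-quince candies altogether.
After those, each further candy must be quince, so 249 + 6 = 255 draws guarantee 6 quince candies.

255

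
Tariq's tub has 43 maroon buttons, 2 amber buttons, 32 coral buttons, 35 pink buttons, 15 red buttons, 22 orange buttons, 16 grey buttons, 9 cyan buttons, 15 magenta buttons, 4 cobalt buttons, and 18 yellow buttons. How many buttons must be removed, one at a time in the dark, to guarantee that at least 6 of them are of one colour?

52

The 11 colours are the holes; the buttons drawn are the pigeons.
To avoid 6 of any one colour, the worst case takes at most 5 of each colour, or every button of a colour that has fewer than 5.
That gives 5 + 2 + 5 + 5 + 5 + 5 + 5 + 5 + 5 + 4 + 5 = 51 buttons with no colour reaching 6.
The next button forces some colour to 6, so 51 + 1 = 52.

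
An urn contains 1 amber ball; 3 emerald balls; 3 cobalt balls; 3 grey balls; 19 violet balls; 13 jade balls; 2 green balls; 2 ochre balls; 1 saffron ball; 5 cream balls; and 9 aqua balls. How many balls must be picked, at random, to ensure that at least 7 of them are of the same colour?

39

An adversary could hand out at most 6 balls per colour (8 colours run out sooner): 1 + 3 + 3 + 3 + 6 + 6 + 2 + 2 + 1 + 5 + 6 = 38 balls and still no colour has 7.
By pigeonhole, one more ball lands in a colour already at 6, so 39 draws are enough and 38 are not.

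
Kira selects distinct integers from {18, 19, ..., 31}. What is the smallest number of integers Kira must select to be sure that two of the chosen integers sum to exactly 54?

Two chosen integers sum to 54 exactly when both halves of some pair {x, 54−x} with 23 ≤ x ≤ 54−x ≤ 31 are chosen — 4 such pairs.
The remaining 6 elements (those with no distinct partner in range) can never complete a 54-sum, so the worst case takes all of them and one from each pair: 6 + 4 = 10.
The 11th integer has to be the second member of some pair, so 10 + 1 = 11.

11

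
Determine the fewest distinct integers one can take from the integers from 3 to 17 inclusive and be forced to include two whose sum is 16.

Group the elements by complementary pair {x, 16−x}: {3,13}, {4,12}, {5,11}, …, giving 5 two-element pairs; the single value 8 (it cannot pair with itself since the integers are distinct); and 4 integers whose partner 16−x falls outside [3,17].
Treating each of those 10 groups as a pigeonhole, one can pick one integer per group — 10 integers — with no two summing to 16.
The 11th integer lands in an occupied pair, forcing a sum of 16.

11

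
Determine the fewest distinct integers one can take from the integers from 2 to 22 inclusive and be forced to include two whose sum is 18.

15

A set avoiding the sum 18 can contain at most one of each pair {x, 18−x}, plus the 7 elements whose complement lies outside the range or equal to its own complement.
The integers 9, …, 22 (14 of them) are such a set: any two sum to at least 9+10 = 19 > 18.
Any 15th integer completes one of the 7 pairs, so 15 choices force a sum of 18.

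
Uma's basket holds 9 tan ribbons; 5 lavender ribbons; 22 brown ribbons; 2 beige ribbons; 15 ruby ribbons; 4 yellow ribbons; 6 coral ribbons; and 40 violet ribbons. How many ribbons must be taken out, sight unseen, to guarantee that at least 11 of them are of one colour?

57

An adversary could hand out at most 10 ribbons per colour (5 colours run out sooner): 9 + 5 + 10 + 2 + 10 + 4 + 6 + 10 = 56 ribbons and still no colour has 11.
One more ribbon lands in a colour already at 10, so 57 draws are enough and 56 are not.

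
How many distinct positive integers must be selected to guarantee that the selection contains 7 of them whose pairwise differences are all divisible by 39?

235

Integers whose pairwise differences are multiples of 39 are exactly those sharing a remainder mod 39. By the pigeonhole principle, the 39 residue classes mod 39 are the pigeonholes.
With 234 integers one could put 6 in each residue class and have no class reach 7.
The 235th integer pushes some class to 7, so 39·6 + 1 = 235.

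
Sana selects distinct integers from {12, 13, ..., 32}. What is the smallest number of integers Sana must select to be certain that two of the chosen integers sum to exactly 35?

Two chosen integers sum to 35 exactly when both halves of some pair {x, 35−x} with 12 ≤ x ≤ 35−x ≤ 23 are chosen — 6 such pairs.
The remaining 9 elements (those with no distinct partner in range) can never complete a 35-sum, so the worst case takes all of them and one from each pair: 9 + 6 = 15.
Pigeonhole: the 16th integer has to be the second member of some pair, so 15 + 1 = 16.

16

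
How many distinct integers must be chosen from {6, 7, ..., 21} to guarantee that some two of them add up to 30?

A set avoiding the sum 30 can contain at most one of each pair {x, 30−x}, plus the 4 elements whose complement lies outside the range or equal to its own complement.
The integers 6, …, 15 (10 of them) are such a set: any two sum to at least 6+7 = 13 and at most 14+15 = 29 < 30.
Pigeonhole: any 11th integer completes one of the 6 pairs, so 11 choices force a sum of 30.

11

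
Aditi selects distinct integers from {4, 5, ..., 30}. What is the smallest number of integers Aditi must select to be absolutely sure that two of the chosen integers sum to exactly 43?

19

A set avoiding the sum 43 can contain at most one of each pair {x, 43−x}, plus the 9 elements whose complement lies outside the range.
The integers 4, …, 21 (18 of them) are such a set: any two sum to at least 4+5 = 9 and at most 20+21 = 41 < 43.
Any 19th integer completes one of the 9 pairs, so 19 choices force a sum of 43.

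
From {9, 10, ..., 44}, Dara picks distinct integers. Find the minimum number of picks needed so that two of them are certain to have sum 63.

Two chosen integers sum to 63 exactly when both halves of some pair {x, 63−x} with 19 ≤ x ≤ 63−x ≤ 44 are chosen — 13 such pairs.
The remaining 10 elements (those with no distinct partner in range) can never complete a 63-sum, so the worst case takes all of them and one from each pair: 10 + 13 = 23.
The 24th integer has to be the second member of some pair, so 23 + 1 = 24.

24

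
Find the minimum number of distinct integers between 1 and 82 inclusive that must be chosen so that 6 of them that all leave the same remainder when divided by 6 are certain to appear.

The 6 residue classes mod 6 are the pigeonholes.
With 30 integers one could put 5 in each residue class and have no class reach 6.
The 31st integer pushes some class to 6, so 6·5 + 1 = 31.

31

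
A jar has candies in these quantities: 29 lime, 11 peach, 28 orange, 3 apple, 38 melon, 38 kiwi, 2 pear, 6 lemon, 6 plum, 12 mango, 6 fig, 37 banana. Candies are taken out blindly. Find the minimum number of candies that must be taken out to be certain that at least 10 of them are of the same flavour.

Pigeonhole: put each drawn candy into a box by flavour. The largest draw with every box below 10 takes min(count, 9) from each flavour; flavours with fewer than 9 contribute all they have.
Σ min(cᵢ, 9) = 9 + 9 + 9 + 3 + 9 + 9 + 2 + 6 + 6 + 9 + 6 + 9 = 86.
Draw number 86 + 1 = 87 must push one box to 10.

87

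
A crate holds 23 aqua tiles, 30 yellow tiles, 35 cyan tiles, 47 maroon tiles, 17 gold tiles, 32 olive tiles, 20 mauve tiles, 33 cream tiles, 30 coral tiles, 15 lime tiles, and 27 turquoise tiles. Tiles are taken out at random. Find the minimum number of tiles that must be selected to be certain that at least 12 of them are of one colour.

Put each drawn tile into a box by colour. The largest draw with every box below 12 takes min(count, 11) from each colour.
Σ min(cᵢ, 11) = 11 + 11 + 11 + 11 + 11 + 11 + 11 + 11 + 11 + 11 + 11 = 121.
Draw number 121 + 1 = 122 must push one box to 12.

122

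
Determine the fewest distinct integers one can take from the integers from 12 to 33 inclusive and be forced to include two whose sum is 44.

13

A set avoiding the sum 44 can contain at most one of each pair {x, 44−x}, plus the 2 elements whose complement lies outside the range or equal to its own complement.
The integers 22, …, 33 (12 of them) are such a set: any two sum to at least 22+23 = 45 > 44.
Pigeonhole: any 13th integer completes one of the 10 pairs, so 13 choices force a sum of 44.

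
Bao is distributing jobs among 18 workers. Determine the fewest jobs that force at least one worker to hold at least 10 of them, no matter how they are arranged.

With 162 jobs one could put exactly 9 in each of the 18 workers, and no worker would reach 10.
By pigeonhole, one more job must land in a worker that already has 9, giving it 10.
So 18 × 9 + 1 = 163 jobs are required.

163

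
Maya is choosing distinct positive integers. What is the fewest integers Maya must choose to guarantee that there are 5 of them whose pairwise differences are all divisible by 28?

Integers whose pairwise differences are multiples of 28 are exactly those sharing a remainder mod 28. The 28 residue classes mod 28 are the pigeonholes.
With 112 integers one could put 4 in each residue class and have no class reach 5.
The 113th integer pushes some class to 5, so 28·4 + 1 = 113.

113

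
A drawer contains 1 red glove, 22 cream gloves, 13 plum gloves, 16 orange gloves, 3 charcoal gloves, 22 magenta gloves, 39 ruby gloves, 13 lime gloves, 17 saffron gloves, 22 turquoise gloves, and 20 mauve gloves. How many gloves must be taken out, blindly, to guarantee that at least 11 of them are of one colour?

An adversary could hand out at most 10 gloves per colour (red, charcoal run out sooner): 1 + 10 + 10 + 10 + 3 + 10 + 10 + 10 + 10 + 10 + 10 = 94 gloves and still no colour has 11.
Pigeonhole: one more glove lands in a colour already at 10, so 95 draws are enough and 94 are not.

95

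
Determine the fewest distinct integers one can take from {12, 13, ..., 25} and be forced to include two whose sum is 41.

10

A set avoiding the sum 41 can contain at most one of each pair {x, 41−x}, plus the 4 elements whose complement lies outside the range.
The integers 12, …, 20 (9 of them) are such a set: any two sum to at least 12+13 = 25 and at most 19+20 = 39 < 41.
By the pigeonhole principle, any 10th integer completes one of the 5 pairs, so 10 choices force a sum of 41.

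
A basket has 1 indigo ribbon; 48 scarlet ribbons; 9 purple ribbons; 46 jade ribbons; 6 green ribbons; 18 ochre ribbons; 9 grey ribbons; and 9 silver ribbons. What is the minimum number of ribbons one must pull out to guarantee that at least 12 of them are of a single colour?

Put each drawn ribbon into a box by colour. The largest draw with every box below 12 takes min(count, 11) from each colour; colours with fewer than 11 contribute all they have.
Σ min(cᵢ, 11) = 1 + 11 + 9 + 11 + 6 + 11 + 9 + 9 = 67.
Draw number 67 + 1 = 68 must push one box to 12.

68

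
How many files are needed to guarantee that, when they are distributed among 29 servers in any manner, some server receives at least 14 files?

378

With 377 files one could put exactly 13 in each of the 29 servers, and no server would reach 14.
One more file must land in a server that already has 13, giving it 14.
So 29 × 13 + 1 = 378 files are required.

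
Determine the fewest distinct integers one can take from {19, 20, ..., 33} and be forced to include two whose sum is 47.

A set avoiding the sum 47 can contain at most one of each pair {x, 47−x}, plus the 5 elements whose complement lies outside the range.
The integers 24, …, 33 (10 of them) are such a set: any two sum to at least 24+25 = 49 > 47.
Any 11th integer completes one of the 5 pairs, so 11 choices force a sum of 47.

11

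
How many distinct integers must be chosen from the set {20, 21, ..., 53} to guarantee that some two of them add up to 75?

19

Group the elements by complementary pair {x, 75−x}: {22,53}, {23,52}, {24,51}, …, giving 16 two-element pairs and 2 integers whose partner 75−x falls outside [20,53].
By the pigeonhole principle, treating each of those 18 groups as a pigeonhole, one can pick one integer per group — 18 integers — with no two summing to 75.
The 19th integer lands in an occupied pair, forcing a sum of 75.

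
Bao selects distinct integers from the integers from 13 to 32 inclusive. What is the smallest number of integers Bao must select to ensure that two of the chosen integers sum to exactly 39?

Group the elements by complementary pair {x, 39−x}: {13,26}, {14,25}, {15,24}, …, giving 7 two-element pairs and 6 integers whose partner 39−x falls outside [13,32].
Pigeonhole: treating each of those 13 groups as a pigeonhole, one can pick one integer per group — 13 integers — with no two summing to 39.
The 14th integer lands in an occupied pair, forcing a sum of 39.

14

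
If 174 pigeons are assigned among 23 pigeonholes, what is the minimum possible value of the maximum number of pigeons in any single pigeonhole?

By the pigeonhole principle, the 23 pigeonholes are the holes and the 174 pigeons are the pigeons.
If every pigeonhole held at most 7 pigeons, the total would be at most 23 × 7 = 161, which is less than 174.
So some pigeonhole holds at least ⌈174/23⌉ = 8 pigeons.

8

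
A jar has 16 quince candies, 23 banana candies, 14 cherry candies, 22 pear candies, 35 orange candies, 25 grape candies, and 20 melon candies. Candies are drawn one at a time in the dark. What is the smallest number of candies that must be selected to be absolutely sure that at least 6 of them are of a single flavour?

36

By the pigeonhole principle, the 7 flavours are the holes; the candies drawn are the pigeons.
To avoid 6 of any one flavour, the worst case takes at most 5 of each flavour.
That gives 5 + 5 + 5 + 5 + 5 + 5 + 5 = 35 candies with no flavour reaching 6.
The next candy forces some flavour to 6, so 35 + 1 = 36.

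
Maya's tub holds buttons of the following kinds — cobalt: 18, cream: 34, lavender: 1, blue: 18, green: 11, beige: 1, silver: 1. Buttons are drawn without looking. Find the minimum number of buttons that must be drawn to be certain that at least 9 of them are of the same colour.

An adversary could hand out at most 8 buttons per colour (lavender, beige, silver run out sooner): 8 + 8 + 1 + 8 + 8 + 1 + 1 = 35 buttons and still no colour has 9.
By the pigeonhole principle, one more button lands in a colour already at 8, so 36 draws are enough and 35 are not.

36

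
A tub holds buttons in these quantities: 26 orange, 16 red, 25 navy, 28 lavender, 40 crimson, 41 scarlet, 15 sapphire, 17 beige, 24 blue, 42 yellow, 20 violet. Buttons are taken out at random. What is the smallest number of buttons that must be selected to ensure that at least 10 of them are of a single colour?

100

Put each drawn button into a box by colour. The largest draw with every box below 10 takes min(count, 9) from each colour.
Σ min(cᵢ, 9) = 9 + 9 + 9 + 9 + 9 + 9 + 9 + 9 + 9 + 9 + 9 = 99.
Draw number 99 + 1 = 100 must push one box to 10.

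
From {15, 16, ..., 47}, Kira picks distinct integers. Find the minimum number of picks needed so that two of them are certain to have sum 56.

Two chosen integers sum to 56 exactly when both halves of some pair {x, 56−x} with 15 ≤ x ≤ 56−x ≤ 41 are chosen — 13 such pairs.
The remaining 7 elements (those with no distinct partner in range) can never complete a 56-sum, so the worst case takes all of them and one from each pair: 7 + 13 = 20.
By pigeonhole, the 21st integer has to be the second member of some pair, so 20 + 1 = 21.

21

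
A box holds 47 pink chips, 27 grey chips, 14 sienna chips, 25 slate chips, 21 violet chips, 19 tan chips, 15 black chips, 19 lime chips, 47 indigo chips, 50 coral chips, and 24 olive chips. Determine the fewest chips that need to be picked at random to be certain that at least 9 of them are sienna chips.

In the worst case for collecting sienna chips, every non-sienna chip comes out first.
There are 47 + 27 + 25 + 21 + 19 + 15 + 19 + 47 + 50 + 24 = 294 non-sienna chips altogether.
After those, each further chip must be sienna, so 294 + 9 = 303 draws guarantee 9 sienna chips.

303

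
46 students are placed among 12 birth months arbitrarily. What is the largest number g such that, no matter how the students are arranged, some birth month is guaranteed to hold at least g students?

4

Pigeonhole: the 12 birth months are the holes and the 46 students are the pigeons.
If every birth month held at most 3 students, the total would be at most 12 × 3 = 36, which is less than 46.
So some birth month holds at least ⌈46/12⌉ = 4 students.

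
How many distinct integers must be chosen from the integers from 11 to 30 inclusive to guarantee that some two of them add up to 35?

14

Two chosen integers sum to 35 exactly when both halves of some pair {x, 35−x} with 11 ≤ x ≤ 35−x ≤ 24 are chosen — 7 such pairs.
The remaining 6 elements (those with no distinct partner in range) can never complete a 35-sum, so the worst case takes all of them and one from each pair: 6 + 7 = 13.
By pigeonhole, the 14th integer has to be the second member of some pair, so 13 + 1 = 14.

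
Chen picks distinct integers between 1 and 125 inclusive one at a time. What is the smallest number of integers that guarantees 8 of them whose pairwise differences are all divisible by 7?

50

Integers whose pairwise differences are multiples of 7 are exactly those sharing a remainder mod 7. Pigeonhole: the 7 residue classes mod 7 are the pigeonholes.
With 49 integers one could put 7 in each residue class and have no class reach 8.
The 50th integer pushes some class to 8, so 7·7 + 1 = 50.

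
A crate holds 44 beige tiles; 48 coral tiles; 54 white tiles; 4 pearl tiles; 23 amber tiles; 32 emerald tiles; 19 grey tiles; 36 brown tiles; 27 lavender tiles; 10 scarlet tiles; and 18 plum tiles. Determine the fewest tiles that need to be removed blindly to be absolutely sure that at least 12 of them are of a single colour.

114

By the pigeonhole principle, the 11 colours are the holes; the tiles drawn are the pigeons.
To avoid 12 of any one colour, the worst case takes at most 11 of each colour, or every tile of a colour that has fewer than 11.
That gives 11 + 11 + 11 + 4 + 11 + 11 + 11 + 11 + 11 + 10 + 11 = 113 tiles with no colour reaching 12.
The next tile forces some colour to 12, so 113 + 1 = 114.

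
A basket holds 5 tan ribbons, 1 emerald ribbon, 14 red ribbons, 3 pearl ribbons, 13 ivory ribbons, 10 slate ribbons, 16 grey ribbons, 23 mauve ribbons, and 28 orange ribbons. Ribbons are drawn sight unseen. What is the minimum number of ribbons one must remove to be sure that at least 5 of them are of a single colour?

Put each drawn ribbon into a box by colour. The largest draw with every box below 5 takes min(count, 4) from each colour; colours with fewer than 4 contribute all they have.
Σ min(cᵢ, 4) = 4 + 1 + 4 + 3 + 4 + 4 + 4 + 4 + 4 = 32.
Draw number 32 + 1 = 33 must push one box to 5.

33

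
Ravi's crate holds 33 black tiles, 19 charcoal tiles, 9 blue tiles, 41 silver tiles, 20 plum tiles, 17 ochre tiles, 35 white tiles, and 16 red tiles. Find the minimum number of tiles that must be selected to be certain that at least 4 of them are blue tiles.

185

In the worst case for collecting blue tiles, every non-blue tile comes out first.
There are 33 + 19 + 41 + 20 + 17 + 35 + 16 = 181 non-blue tiles altogether.
After those, each further tile must be blue, so 181 + 4 = 185 draws guarantee 4 blue tiles.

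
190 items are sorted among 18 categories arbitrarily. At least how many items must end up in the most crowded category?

11

Pigeonhole: the 18 categories are the holes and the 190 items are the pigeons.
If every category held at most 10 items, the total would be at most 18 × 10 = 180, which is less than 190.
So some category holds at least ⌈190/18⌉ = 11 items.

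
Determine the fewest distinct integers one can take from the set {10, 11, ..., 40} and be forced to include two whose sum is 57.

Two chosen integers sum to 57 exactly when both halves of some pair {x, 57−x} with 17 ≤ x ≤ 57−x ≤ 40 are chosen — 12 such pairs.
The remaining 7 elements (those with no distinct partner in range) can never complete a 57-sum, so the worst case takes all of them and one from each pair: 7 + 12 = 19.
Pigeonhole: the 20th integer has to be the second member of some pair, so 19 + 1 = 20.

20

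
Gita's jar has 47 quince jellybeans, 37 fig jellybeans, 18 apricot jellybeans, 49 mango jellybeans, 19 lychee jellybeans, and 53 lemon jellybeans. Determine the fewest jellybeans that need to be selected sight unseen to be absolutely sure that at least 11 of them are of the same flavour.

By pigeonhole, the 6 flavours are the holes; the jellybeans drawn are the pigeons.
To avoid 11 of any one flavour, the worst case takes at most 10 of each flavour.
That gives 10 + 10 + 10 + 10 + 10 + 10 = 60 jellybeans with no flavour reaching 11.
The next jellybean forces some flavour to 11, so 60 + 1 = 61.

61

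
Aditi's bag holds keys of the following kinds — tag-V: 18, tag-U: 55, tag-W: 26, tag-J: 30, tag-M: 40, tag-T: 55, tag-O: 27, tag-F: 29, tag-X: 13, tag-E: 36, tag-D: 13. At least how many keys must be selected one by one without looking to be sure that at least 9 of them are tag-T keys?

In the worst case for collecting tag-T keys, every non-tag-T key comes out first.
There are 18 + 55 + 26 + 30 + 40 + 27 + 29 + 13 + 36 + 13 = 287 non-tag-T keys altogether.
After those, each further key must be tag-T, so 287 + 9 = 296 draws guarantee 9 tag-T keys.

296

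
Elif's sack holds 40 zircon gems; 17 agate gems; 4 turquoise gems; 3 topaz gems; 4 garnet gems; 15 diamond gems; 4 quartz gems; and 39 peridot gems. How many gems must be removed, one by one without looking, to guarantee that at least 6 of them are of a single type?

36

An adversary could hand out at most 5 gems per type (4 types run out sooner): 5 + 5 + 4 + 3 + 4 + 5 + 4 + 5 = 35 gems and still no type has 6.
One more gem lands in a type already at 5, so 36 draws are enough and 35 are not.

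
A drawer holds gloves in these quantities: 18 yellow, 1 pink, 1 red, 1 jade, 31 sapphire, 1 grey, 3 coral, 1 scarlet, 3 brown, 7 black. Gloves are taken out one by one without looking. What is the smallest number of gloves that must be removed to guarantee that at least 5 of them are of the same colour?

24

Put each drawn glove into a box by colour. The largest draw with every box below 5 takes min(count, 4) from each colour; colours with fewer than 4 contribute all they have.
Σ min(cᵢ, 4) = 4 + 1 + 1 + 1 + 4 + 1 + 3 + 1 + 3 + 4 = 23.
Draw number 23 + 1 = 24 must push one box to 5.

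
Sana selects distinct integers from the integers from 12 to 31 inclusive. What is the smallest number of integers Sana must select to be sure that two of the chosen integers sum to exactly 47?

13

Group the elements by complementary pair {x, 47−x}: {16,31}, {17,30}, {18,29}, …, giving 8 two-element pairs and 4 integers whose partner 47−x falls outside [12,31].
Treating each of those 12 groups as a pigeonhole, one can pick one integer per group — 12 integers — with no two summing to 47.
The 13th integer lands in an occupied pair, forcing a sum of 47.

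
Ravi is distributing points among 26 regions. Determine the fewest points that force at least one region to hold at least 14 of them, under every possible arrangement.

339

With 338 points one could put exactly 13 in each of the 26 regions, and no region would reach 14.
By pigeonhole, one more point must land in a region that already has 13, giving it 14.
So 26 × 13 + 1 = 339 points are required.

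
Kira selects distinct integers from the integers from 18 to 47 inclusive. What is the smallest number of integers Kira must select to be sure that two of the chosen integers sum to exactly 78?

23

Group the elements by complementary pair {x, 78−x}: {31,47}, {32,46}, {33,45}, …, giving 8 two-element pairs, the single value 39 (it cannot pair with itself since the integers are distinct), and 13 integers whose partner 78−x falls outside [18,47].
By pigeonhole, treating each of those 22 groups as a pigeonhole, one can pick one integer per group — 22 integers — with no two summing to 78.
The 23rd integer lands in an occupied pair, forcing a sum of 78.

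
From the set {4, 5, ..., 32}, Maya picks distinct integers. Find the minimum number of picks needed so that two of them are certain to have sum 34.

Two chosen integers sum to 34 exactly when both halves of some pair {x, 34−x} with 4 ≤ x ≤ 34−x ≤ 30 are chosen — 13 such pairs.
The remaining 3 elements (those with no distinct partner in range) can never complete a 34-sum, so the worst case takes all of them and one from each pair: 3 + 13 = 16.
The 17th integer has to be the second member of some pair, so 16 + 1 = 17.

17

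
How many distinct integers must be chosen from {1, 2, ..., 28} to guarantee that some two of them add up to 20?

Group the elements by complementary pair {x, 20−x}: {1,19}, {2,18}, {3,17}, …, giving 9 two-element pairs; the single value 10 (it cannot pair with itself since the integers are distinct); and 9 integers whose partner 20−x falls outside [1,28].
Pigeonhole: treating each of those 19 groups as a pigeonhole, one can pick one integer per group — 19 integers — with no two summing to 20.
The 20th integer lands in an occupied pair, forcing a sum of 20.

20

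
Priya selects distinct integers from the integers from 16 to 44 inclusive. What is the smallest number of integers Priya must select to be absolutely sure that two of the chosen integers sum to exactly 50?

A set avoiding the sum 50 can contain at most one of each pair {x, 50−x}, plus the 11 elements whose complement lies outside the range or equal to its own complement.
The integers 25, …, 44 (20 of them) are such a set: any two sum to at least 25+26 = 51 > 50.
By pigeonhole, any 21st integer completes one of the 9 pairs, so 21 choices force a sum of 50.

21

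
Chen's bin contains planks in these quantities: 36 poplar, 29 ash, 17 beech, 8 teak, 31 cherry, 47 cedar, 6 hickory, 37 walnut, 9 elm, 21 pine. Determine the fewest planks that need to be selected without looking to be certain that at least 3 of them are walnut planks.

In the worst case for collecting walnut planks, every non-walnut plank comes out first.
There are 36 + 29 + 17 + 8 + 31 + 47 + 6 + 9 + 21 = 204 non-walnut planks altogether.
After those, each further plank must be walnut, so 204 + 3 = 207 draws guarantee 3 walnut planks.

207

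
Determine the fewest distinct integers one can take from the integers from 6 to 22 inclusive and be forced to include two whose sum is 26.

11

A set avoiding the sum 26 can contain at most one of each pair {x, 26−x}, plus the 3 elements whose complement lies outside the range or equal to its own complement.
The integers 13, …, 22 (10 of them) are such a set: any two sum to at least 13+14 = 27 > 26.
Any 11th integer completes one of the 7 pairs, so 11 choices force a sum of 26.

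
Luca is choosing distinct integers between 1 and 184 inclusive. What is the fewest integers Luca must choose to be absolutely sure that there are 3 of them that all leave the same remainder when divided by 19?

39

The 19 residue classes mod 19 are the pigeonholes.
With 38 integers one could put 2 in each residue class and have no class reach 3.
The 39th integer pushes some class to 3, so 19·2 + 1 = 39.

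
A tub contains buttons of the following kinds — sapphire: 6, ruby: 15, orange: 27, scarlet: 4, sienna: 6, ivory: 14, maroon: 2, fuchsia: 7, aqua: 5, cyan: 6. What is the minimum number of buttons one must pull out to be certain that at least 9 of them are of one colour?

61

An adversary could hand out at most 8 buttons per colour (7 colours run out sooner): 6 + 8 + 8 + 4 + 6 + 8 + 2 + 7 + 5 + 6 = 60 buttons and still no colour has 9.
One more button lands in a colour already at 8, so 61 draws are enough and 60 are not.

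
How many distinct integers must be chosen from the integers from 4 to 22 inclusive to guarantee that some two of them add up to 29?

A set avoiding the sum 29 can contain at most one of each pair {x, 29−x}, plus the 3 elements whose complement lies outside the range.
The integers 4, …, 14 (11 of them) are such a set: any two sum to at least 4+5 = 9 and at most 13+14 = 27 < 29.
Any 12th integer completes one of the 8 pairs, so 12 choices force a sum of 29.

12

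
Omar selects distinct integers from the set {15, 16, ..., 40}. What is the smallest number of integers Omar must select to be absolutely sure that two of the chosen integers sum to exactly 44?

20

Group the elements by complementary pair {x, 44−x}: {15,29}, {16,28}, {17,27}, …, giving 7 two-element pairs; the single value 22 (it cannot pair with itself since the integers are distinct); and 11 integers whose partner 44−x falls outside [15,40].
By the pigeonhole principle, treating each of those 19 groups as a pigeonhole, one can pick one integer per group — 19 integers — with no two summing to 44.
The 20th integer lands in an occupied pair, forcing a sum of 44.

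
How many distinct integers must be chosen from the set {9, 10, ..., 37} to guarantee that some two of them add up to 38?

20

A set avoiding the sum 38 can contain at most one of each pair {x, 38−x}, plus the 9 elements whose complement lies outside the range or equal to its own complement.
The integers 19, …, 37 (19 of them) are such a set: any two sum to at least 19+20 = 39 > 38.
Any 20th integer completes one of the 10 pairs, so 20 choices force a sum of 38.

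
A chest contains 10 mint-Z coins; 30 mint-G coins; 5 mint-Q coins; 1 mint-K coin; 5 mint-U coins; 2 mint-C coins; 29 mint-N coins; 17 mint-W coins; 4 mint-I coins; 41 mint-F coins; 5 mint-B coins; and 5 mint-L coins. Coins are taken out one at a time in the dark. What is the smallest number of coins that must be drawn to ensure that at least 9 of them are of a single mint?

Put each drawn coin into a box by mint. The largest draw with every box below 9 takes min(count, 8) from each mint; mints with fewer than 8 contribute all they have.
Σ min(cᵢ, 8) = 8 + 8 + 5 + 1 + 5 + 2 + 8 + 8 + 4 + 8 + 5 + 5 = 67.
Draw number 67 + 1 = 68 must push one box to 9.

68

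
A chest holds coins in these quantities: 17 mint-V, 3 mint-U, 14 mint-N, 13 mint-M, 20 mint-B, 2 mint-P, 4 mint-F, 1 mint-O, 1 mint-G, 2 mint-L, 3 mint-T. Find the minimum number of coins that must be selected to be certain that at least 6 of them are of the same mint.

An adversary could hand out at most 5 coins per mint (7 mints run out sooner): 5 + 3 + 5 + 5 + 5 + 2 + 4 + 1 + 1 + 2 + 3 = 36 coins and still no mint has 6.
One more coin lands in a mint already at 5, so 37 draws are enough and 36 are not.

37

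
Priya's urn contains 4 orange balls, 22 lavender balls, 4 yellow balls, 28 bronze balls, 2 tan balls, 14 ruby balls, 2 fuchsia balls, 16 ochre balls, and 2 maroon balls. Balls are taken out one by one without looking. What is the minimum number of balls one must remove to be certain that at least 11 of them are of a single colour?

55

An adversary could hand out at most 10 balls per colour (5 colours run out sooner): 4 + 10 + 4 + 10 + 2 + 10 + 2 + 10 + 2 = 54 balls and still no colour has 11.
By the pigeonhole principle, one more ball lands in a colour already at 10, so 55 draws are enough and 54 are not.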